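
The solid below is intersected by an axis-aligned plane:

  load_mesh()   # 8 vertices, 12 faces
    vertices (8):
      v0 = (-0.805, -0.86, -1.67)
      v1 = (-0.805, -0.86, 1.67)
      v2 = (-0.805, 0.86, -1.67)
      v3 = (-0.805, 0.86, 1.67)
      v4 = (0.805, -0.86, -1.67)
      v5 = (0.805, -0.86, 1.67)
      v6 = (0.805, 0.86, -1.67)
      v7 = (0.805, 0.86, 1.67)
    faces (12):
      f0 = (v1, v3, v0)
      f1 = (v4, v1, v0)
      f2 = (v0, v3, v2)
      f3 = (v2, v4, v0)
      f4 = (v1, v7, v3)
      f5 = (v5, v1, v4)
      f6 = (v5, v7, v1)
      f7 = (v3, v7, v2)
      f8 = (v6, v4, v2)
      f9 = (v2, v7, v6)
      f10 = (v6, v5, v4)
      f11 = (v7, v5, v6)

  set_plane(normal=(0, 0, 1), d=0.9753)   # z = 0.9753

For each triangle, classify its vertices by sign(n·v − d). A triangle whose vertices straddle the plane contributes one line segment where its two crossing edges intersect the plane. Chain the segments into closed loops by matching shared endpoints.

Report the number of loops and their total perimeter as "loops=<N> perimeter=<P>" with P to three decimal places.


Straddling triangles (8 of 12):
  (v1,v3,v0) [++-] → (-0.805, 0.50225, 0.9753)–(-0.805, -0.86, 0.9753)  len=1.3623
  (v4,v1,v0) [-+-] → (-0.47013, -0.86, 0.9753)–(-0.805, -0.86, 0.9753)  len=0.3349
  (v0,v3,v2) [-+-] → (-0.805, 0.50225, 0.9753)–(-0.805, 0.86, 0.9753)  len=0.3577
  (v5,v1,v4) [++-] → (-0.47013, -0.86, 0.9753)–(0.805, -0.86, 0.9753)  len=1.2751
  (v3,v7,v2) [++-] → (0.47013, 0.86, 0.9753)–(-0.805, 0.86, 0.9753)  len=1.2751
  (v2,v7,v6) [-+-] → (0.47013, 0.86, 0.9753)–(0.805, 0.86, 0.9753)  len=0.3349
  (v6,v5,v4) [-+-] → (0.805, -0.50225, 0.9753)–(0.805, -0.86, 0.9753)  len=0.3577
  (v7,v5,v6) [++-] → (0.805, -0.50225, 0.9753)–(0.805, 0.86, 0.9753)  len=1.3623

Chained into 1 loop(s):
  loop 1: 8 segments, perimeter = 6.6600
Total perimeter = 6.660

loops=1 perimeter=6.660


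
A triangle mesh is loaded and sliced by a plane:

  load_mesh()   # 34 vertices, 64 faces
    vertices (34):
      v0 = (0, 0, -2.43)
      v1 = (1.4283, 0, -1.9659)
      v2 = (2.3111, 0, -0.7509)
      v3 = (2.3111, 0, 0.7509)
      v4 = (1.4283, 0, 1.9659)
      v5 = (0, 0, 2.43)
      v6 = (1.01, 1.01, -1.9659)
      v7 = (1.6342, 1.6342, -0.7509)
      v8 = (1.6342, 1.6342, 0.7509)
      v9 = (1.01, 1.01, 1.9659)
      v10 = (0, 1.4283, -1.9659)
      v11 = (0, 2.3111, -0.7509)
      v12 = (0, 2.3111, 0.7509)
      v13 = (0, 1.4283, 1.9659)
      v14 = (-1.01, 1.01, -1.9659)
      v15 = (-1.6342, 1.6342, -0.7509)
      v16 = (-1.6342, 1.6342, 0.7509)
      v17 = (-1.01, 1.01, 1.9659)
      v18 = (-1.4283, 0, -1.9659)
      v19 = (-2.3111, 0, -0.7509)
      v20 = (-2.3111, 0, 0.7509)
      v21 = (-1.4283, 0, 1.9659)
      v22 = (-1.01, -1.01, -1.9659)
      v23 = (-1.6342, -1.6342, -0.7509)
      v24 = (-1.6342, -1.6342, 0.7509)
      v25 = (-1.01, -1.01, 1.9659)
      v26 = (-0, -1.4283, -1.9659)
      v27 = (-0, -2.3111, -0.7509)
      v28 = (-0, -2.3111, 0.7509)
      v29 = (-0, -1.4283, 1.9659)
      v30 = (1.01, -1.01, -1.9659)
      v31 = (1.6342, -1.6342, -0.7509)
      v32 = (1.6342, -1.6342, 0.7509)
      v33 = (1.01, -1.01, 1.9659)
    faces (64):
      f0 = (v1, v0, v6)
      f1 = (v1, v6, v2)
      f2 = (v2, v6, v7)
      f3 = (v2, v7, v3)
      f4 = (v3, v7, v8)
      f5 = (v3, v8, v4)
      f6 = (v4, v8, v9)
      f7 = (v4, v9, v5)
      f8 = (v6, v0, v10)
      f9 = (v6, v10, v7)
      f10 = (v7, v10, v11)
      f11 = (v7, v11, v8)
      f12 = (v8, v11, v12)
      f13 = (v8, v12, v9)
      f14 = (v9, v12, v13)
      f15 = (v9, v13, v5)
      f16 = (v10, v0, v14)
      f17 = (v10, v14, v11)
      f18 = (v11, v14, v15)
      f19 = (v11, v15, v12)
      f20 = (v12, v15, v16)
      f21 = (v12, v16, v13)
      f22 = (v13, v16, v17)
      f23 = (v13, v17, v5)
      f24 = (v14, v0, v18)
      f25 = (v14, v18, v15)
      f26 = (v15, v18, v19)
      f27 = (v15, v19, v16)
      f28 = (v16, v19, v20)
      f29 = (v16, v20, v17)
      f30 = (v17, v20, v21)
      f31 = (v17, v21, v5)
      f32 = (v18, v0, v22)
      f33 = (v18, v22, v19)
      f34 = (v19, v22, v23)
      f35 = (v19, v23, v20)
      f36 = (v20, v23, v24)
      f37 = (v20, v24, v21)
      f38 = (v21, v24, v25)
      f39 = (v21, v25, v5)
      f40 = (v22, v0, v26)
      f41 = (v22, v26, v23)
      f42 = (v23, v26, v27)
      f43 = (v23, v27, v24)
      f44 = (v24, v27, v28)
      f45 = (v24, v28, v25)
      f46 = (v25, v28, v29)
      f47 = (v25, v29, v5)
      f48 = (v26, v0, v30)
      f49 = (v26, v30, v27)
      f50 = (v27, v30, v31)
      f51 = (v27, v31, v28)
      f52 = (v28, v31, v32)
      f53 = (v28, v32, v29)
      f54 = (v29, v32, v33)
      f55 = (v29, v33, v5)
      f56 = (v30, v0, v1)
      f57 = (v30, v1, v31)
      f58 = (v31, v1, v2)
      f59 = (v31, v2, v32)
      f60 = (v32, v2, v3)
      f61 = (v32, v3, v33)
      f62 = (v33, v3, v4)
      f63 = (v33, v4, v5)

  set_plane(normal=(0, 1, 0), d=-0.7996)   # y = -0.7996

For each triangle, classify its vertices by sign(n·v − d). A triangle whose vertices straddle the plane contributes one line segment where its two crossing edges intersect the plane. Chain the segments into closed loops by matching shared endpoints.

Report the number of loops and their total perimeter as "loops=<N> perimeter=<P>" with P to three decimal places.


Straddling triangles (20 of 64):
  (v18,v0,v22) [++-] → (-0.7996, -0.7996, -2.06258)–(-1.09714, -0.7996, -1.9659)  len=0.3129
  (v18,v22,v19) [+-+] → (-1.09714, -0.7996, -1.9659)–(-1.28104, -0.7996, -1.7128)  len=0.3129
  (v19,v22,v23) [+--] → (-1.28104, -0.7996, -1.7128)–(-1.9799, -0.7996, -0.7509)  len=1.1890
  (v19,v23,v20) [+-+] → (-1.9799, -0.7996, -0.7509)–(-1.9799, -0.7996, 0.0160822)  len=0.7670
  (v20,v23,v24) [+--] → (-1.9799, -0.7996, 0.0160822)–(-1.9799, -0.7996, 0.7509)  len=0.7348
  (v20,v24,v21) [+-+] → (-1.9799, -0.7996, 0.7509)–(-1.52905, -0.7996, 1.37141)  len=0.7670
  (v21,v24,v25) [+--] → (-1.52905, -0.7996, 1.37141)–(-1.09714, -0.7996, 1.9659)  len=0.7348
  (v21,v25,v5) [+-+] → (-1.09714, -0.7996, 1.9659)–(-0.7996, -0.7996, 2.06258)  len=0.3129
  (v22,v0,v26) [-+-] → (-0.7996, -0.7996, -2.06258)–(0, -0.7996, -2.17018)  len=0.8068
  (v25,v29,v5) [--+] → (0, -0.7996, 2.17018)–(-0.7996, -0.7996, 2.06258)  len=0.8068
  (v26,v0,v30) [-+-] → (0, -0.7996, -2.17018)–(0.7996, -0.7996, -2.06258)  len=0.8068
  (v29,v33,v5) [--+] → (0.7996, -0.7996, 2.06258)–(0, -0.7996, 2.17018)  len=0.8068
  (v30,v0,v1) [-++] → (0.7996, -0.7996, -2.06258)–(1.09714, -0.7996, -1.9659)  len=0.3129
  (v30,v1,v31) [-+-] → (1.09714, -0.7996, -1.9659)–(1.52905, -0.7996, -1.37141)  len=0.7348
  (v31,v1,v2) [-++] → (1.52905, -0.7996, -1.37141)–(1.9799, -0.7996, -0.7509)  len=0.7670
  (v31,v2,v32) [-+-] → (1.9799, -0.7996, -0.7509)–(1.9799, -0.7996, -0.0160822)  len=0.7348
  (v32,v2,v3) [-++] → (1.9799, -0.7996, -0.0160822)–(1.9799, -0.7996, 0.7509)  len=0.7670
  (v32,v3,v33) [-+-] → (1.9799, -0.7996, 0.7509)–(1.28104, -0.7996, 1.7128)  len=1.1890
  (v33,v3,v4) [-++] → (1.28104, -0.7996, 1.7128)–(1.09714, -0.7996, 1.9659)  len=0.3129
  (v33,v4,v5) [-++] → (1.09714, -0.7996, 1.9659)–(0.7996, -0.7996, 2.06258)  len=0.3129

Chained into 1 loop(s):
  loop 1: 20 segments, perimeter = 13.4896
Total perimeter = 13.490

loops=1 perimeter=13.490


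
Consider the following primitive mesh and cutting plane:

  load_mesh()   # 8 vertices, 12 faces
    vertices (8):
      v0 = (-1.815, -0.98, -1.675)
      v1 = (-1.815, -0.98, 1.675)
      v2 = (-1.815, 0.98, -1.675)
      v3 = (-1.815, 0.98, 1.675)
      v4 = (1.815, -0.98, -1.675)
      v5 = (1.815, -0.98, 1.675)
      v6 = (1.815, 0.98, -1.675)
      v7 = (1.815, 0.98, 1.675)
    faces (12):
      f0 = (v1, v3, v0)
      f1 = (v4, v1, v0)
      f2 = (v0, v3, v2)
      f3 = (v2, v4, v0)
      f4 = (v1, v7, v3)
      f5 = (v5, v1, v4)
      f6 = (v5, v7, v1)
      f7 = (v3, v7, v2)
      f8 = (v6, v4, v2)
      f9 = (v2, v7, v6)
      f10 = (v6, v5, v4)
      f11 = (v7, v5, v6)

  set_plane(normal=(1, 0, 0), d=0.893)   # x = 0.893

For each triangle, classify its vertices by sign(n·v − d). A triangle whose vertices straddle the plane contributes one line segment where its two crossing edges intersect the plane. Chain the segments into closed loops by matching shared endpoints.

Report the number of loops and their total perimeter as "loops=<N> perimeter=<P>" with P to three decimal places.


Straddling triangles (8 of 12):
  (v4,v1,v0) [+--] → (0.893, -0.98, -0.824118)–(0.893, -0.98, -1.675)  len=0.8509
  (v2,v4,v0) [-+-] → (0.893, -0.482171, -1.675)–(0.893, -0.98, -1.675)  len=0.4978
  (v1,v7,v3) [-+-] → (0.893, 0.482171, 1.675)–(0.893, 0.98, 1.675)  len=0.4978
  (v5,v1,v4) [+-+] → (0.893, -0.98, 1.675)–(0.893, -0.98, -0.824118)  len=2.4991
  (v5,v7,v1) [++-] → (0.893, 0.482171, 1.675)–(0.893, -0.98, 1.675)  len=1.4622
  (v3,v7,v2) [-+-] → (0.893, 0.98, 1.675)–(0.893, 0.98, 0.824118)  len=0.8509
  (v6,v4,v2) [++-] → (0.893, -0.482171, -1.675)–(0.893, 0.98, -1.675)  len=1.4622
  (v2,v7,v6) [-++] → (0.893, 0.98, 0.824118)–(0.893, 0.98, -1.675)  len=2.4991

Chained into 1 loop(s):
  loop 1: 8 segments, perimeter = 10.6200
Total perimeter = 10.620

loops=1 perimeter=10.620


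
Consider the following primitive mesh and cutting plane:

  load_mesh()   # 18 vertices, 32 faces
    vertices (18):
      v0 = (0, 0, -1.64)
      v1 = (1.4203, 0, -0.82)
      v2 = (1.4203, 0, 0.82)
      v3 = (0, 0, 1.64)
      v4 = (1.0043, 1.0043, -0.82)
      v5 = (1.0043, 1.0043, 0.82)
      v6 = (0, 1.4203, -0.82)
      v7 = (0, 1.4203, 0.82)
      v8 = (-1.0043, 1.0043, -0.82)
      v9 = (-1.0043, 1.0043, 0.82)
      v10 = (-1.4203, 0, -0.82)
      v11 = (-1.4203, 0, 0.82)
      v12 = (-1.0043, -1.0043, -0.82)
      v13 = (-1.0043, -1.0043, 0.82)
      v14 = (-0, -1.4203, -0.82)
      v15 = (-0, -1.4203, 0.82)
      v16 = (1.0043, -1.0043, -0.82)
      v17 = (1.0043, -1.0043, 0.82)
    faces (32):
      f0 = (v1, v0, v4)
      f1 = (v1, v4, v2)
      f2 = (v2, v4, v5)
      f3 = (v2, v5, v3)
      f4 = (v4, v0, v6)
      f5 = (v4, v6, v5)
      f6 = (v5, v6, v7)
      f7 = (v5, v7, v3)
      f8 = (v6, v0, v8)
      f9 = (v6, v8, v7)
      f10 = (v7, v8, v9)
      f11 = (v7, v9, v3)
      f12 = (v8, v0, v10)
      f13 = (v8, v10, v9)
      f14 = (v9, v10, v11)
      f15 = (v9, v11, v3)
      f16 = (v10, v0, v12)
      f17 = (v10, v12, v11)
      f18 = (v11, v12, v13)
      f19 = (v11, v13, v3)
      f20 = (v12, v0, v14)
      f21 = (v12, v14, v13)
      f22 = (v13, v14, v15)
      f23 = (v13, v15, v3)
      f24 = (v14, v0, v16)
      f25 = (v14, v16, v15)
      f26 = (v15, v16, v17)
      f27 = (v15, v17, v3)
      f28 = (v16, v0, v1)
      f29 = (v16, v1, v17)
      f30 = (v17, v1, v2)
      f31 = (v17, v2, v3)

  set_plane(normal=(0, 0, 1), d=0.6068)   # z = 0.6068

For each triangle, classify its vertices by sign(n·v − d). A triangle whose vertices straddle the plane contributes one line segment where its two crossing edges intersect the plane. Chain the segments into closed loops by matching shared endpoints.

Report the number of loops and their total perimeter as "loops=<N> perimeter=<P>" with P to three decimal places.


Straddling triangles (16 of 32):
  (v1,v4,v2) [--+] → (1.36622, 0.130559, 0.6068)–(1.4203, 0, 0.6068)  len=0.1413
  (v2,v4,v5) [+-+] → (1.36622, 0.130559, 0.6068)–(1.0043, 1.0043, 0.6068)  len=0.9457
  (v4,v6,v5) [--+] → (0.873741, 1.05838, 0.6068)–(1.0043, 1.0043, 0.6068)  len=0.1413
  (v5,v6,v7) [+-+] → (0.873741, 1.05838, 0.6068)–(0, 1.4203, 0.6068)  len=0.9457
  (v6,v8,v7) [--+] → (-0.130559, 1.36622, 0.6068)–(0, 1.4203, 0.6068)  len=0.1413
  (v7,v8,v9) [+-+] → (-0.130559, 1.36622, 0.6068)–(-1.0043, 1.0043, 0.6068)  len=0.9457
  (v8,v10,v9) [--+] → (-1.05838, 0.873741, 0.6068)–(-1.0043, 1.0043, 0.6068)  len=0.1413
  (v9,v10,v11) [+-+] → (-1.05838, 0.873741, 0.6068)–(-1.4203, 0, 0.6068)  len=0.9457
  (v10,v12,v11) [--+] → (-1.36622, -0.130559, 0.6068)–(-1.4203, 0, 0.6068)  len=0.1413
  (v11,v12,v13) [+-+] → (-1.36622, -0.130559, 0.6068)–(-1.0043, -1.0043, 0.6068)  len=0.9457
  (v12,v14,v13) [--+] → (-0.873741, -1.05838, 0.6068)–(-1.0043, -1.0043, 0.6068)  len=0.1413
  (v13,v14,v15) [+-+] → (-0.873741, -1.05838, 0.6068)–(0, -1.4203, 0.6068)  len=0.9457
  (v14,v16,v15) [--+] → (0.130559, -1.36622, 0.6068)–(0, -1.4203, 0.6068)  len=0.1413
  (v15,v16,v17) [+-+] → (0.130559, -1.36622, 0.6068)–(1.0043, -1.0043, 0.6068)  len=0.9457
  (v16,v1,v17) [--+] → (1.05838, -0.873741, 0.6068)–(1.0043, -1.0043, 0.6068)  len=0.1413
  (v17,v1,v2) [+-+] → (1.05838, -0.873741, 0.6068)–(1.4203, 0, 0.6068)  len=0.9457

Chained into 1 loop(s):
  loop 1: 16 segments, perimeter = 8.6964
Total perimeter = 8.696

loops=1 perimeter=8.696


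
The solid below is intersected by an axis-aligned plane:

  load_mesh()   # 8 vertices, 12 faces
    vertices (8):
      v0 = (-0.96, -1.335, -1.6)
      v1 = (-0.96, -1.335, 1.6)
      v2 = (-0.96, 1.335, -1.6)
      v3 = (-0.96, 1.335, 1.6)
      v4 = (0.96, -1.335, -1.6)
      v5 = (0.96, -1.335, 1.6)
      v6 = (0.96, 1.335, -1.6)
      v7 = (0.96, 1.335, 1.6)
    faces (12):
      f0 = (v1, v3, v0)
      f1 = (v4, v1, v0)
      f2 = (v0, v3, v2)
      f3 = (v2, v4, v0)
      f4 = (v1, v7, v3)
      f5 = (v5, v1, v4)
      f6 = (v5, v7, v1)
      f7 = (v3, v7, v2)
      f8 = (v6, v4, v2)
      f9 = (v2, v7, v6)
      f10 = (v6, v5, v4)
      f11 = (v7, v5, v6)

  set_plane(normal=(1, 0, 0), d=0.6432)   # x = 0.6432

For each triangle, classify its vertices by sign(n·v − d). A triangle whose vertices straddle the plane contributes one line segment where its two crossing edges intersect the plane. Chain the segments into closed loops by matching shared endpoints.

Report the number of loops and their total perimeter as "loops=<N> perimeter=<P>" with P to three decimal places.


Straddling triangles (8 of 12):
  (v4,v1,v0) [+--] → (0.6432, -1.335, -1.072)–(0.6432, -1.335, -1.6)  len=0.5280
  (v2,v4,v0) [-+-] → (0.6432, -0.89445, -1.6)–(0.6432, -1.335, -1.6)  len=0.4405
  (v1,v7,v3) [-+-] → (0.6432, 0.89445, 1.6)–(0.6432, 1.335, 1.6)  len=0.4405
  (v5,v1,v4) [+-+] → (0.6432, -1.335, 1.6)–(0.6432, -1.335, -1.072)  len=2.6720
  (v5,v7,v1) [++-] → (0.6432, 0.89445, 1.6)–(0.6432, -1.335, 1.6)  len=2.2294
  (v3,v7,v2) [-+-] → (0.6432, 1.335, 1.6)–(0.6432, 1.335, 1.072)  len=0.5280
  (v6,v4,v2) [++-] → (0.6432, -0.89445, -1.6)–(0.6432, 1.335, -1.6)  len=2.2294
  (v2,v7,v6) [-++] → (0.6432, 1.335, 1.072)–(0.6432, 1.335, -1.6)  len=2.6720

Chained into 1 loop(s):
  loop 1: 8 segments, perimeter = 11.7400
Total perimeter = 11.740

loops=1 perimeter=11.740


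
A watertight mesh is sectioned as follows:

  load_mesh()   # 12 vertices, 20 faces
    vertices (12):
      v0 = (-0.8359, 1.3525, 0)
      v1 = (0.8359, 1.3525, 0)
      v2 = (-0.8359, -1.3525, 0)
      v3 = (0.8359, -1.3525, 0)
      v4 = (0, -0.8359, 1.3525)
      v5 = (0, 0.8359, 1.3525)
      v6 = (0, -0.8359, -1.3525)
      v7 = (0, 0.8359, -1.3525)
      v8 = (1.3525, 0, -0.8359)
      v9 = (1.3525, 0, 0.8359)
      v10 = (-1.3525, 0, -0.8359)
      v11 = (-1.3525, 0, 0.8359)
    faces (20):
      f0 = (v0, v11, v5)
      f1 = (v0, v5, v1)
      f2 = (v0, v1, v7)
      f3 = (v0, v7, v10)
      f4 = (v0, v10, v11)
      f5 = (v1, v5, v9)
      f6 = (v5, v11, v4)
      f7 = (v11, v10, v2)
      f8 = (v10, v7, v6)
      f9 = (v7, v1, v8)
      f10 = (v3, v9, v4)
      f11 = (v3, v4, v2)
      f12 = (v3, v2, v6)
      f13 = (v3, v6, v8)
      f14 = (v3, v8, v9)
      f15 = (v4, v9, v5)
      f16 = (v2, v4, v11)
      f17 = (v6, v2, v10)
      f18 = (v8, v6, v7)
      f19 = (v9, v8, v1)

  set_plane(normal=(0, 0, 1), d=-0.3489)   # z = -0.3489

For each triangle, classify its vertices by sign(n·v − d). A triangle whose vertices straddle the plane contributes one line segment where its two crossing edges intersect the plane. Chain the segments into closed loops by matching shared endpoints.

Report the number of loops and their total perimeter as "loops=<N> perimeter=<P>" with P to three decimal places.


loops=1 perimeter=8.295

Straddling triangles (10 of 20):
  (v0,v1,v7) [++-] → (0.620266, 1.21923, -0.3489)–(-0.620266, 1.21923, -0.3489)  len=1.2405
  (v0,v7,v10) [+--] → (-0.620266, 1.21923, -0.3489)–(-1.05153, 0.787974, -0.3489)  len=0.6099
  (v0,v10,v11) [+-+] → (-1.05153, 0.787974, -0.3489)–(-1.3525, 0, -0.3489)  len=0.8435
  (v11,v10,v2) [+-+] → (-1.3525, 0, -0.3489)–(-1.05153, -0.787974, -0.3489)  len=0.8435
  (v7,v1,v8) [-+-] → (0.620266, 1.21923, -0.3489)–(1.05153, 0.787974, -0.3489)  len=0.6099
  (v3,v2,v6) [++-] → (-0.620266, -1.21923, -0.3489)–(0.620266, -1.21923, -0.3489)  len=1.2405
  (v3,v6,v8) [+--] → (0.620266, -1.21923, -0.3489)–(1.05153, -0.787974, -0.3489)  len=0.6099
  (v3,v8,v9) [+-+] → (1.05153, -0.787974, -0.3489)–(1.3525, 0, -0.3489)  len=0.8435
  (v6,v2,v10) [-+-] → (-0.620266, -1.21923, -0.3489)–(-1.05153, -0.787974, -0.3489)  len=0.6099
  (v9,v8,v1) [+-+] → (1.3525, 0, -0.3489)–(1.05153, 0.787974, -0.3489)  len=0.8435

Chained into 1 loop(s):
  loop 1: 10 segments, perimeter = 8.2946
Total perimeter = 8.295


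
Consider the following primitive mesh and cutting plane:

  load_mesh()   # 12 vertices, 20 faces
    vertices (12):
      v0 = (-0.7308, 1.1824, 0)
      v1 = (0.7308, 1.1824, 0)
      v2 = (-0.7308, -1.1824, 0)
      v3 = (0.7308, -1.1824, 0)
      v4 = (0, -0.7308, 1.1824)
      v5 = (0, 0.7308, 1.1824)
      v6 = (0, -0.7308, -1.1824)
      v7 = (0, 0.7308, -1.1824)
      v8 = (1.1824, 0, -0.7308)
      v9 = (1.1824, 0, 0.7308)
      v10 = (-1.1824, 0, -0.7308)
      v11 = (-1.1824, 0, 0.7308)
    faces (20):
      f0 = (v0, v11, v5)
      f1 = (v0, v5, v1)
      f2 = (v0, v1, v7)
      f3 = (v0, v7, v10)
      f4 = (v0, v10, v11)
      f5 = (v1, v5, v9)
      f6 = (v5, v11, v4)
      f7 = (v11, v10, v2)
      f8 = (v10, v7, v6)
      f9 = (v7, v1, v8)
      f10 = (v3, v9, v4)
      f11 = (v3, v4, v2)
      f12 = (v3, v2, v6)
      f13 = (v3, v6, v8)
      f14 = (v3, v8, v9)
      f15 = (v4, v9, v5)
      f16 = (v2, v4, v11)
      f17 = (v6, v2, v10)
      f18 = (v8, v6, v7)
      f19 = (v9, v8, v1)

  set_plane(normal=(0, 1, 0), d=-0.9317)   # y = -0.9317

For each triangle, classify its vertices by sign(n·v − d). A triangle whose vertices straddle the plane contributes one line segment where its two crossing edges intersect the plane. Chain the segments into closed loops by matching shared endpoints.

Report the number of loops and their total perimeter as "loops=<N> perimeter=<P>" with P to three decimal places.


Straddling triangles (8 of 20):
  (v11,v10,v2) [++-] → (-0.826551, -0.9317, -0.154949)–(-0.826551, -0.9317, 0.154949)  len=0.3099
  (v3,v9,v4) [-++] → (0.826551, -0.9317, 0.154949)–(0.325106, -0.9317, 0.656394)  len=0.7092
  (v3,v4,v2) [-+-] → (0.325106, -0.9317, 0.656394)–(-0.325106, -0.9317, 0.656394)  len=0.6502
  (v3,v2,v6) [--+] → (-0.325106, -0.9317, -0.656394)–(0.325106, -0.9317, -0.656394)  len=0.6502
  (v3,v6,v8) [-++] → (0.325106, -0.9317, -0.656394)–(0.826551, -0.9317, -0.154949)  len=0.7092
  (v3,v8,v9) [-++] → (0.826551, -0.9317, -0.154949)–(0.826551, -0.9317, 0.154949)  len=0.3099
  (v2,v4,v11) [-++] → (-0.325106, -0.9317, 0.656394)–(-0.826551, -0.9317, 0.154949)  len=0.7092
  (v6,v2,v10) [+-+] → (-0.325106, -0.9317, -0.656394)–(-0.826551, -0.9317, -0.154949)  len=0.7092

Chained into 1 loop(s):
  loop 1: 8 segments, perimeter = 4.7568
Total perimeter = 4.757

loops=1 perimeter=4.757


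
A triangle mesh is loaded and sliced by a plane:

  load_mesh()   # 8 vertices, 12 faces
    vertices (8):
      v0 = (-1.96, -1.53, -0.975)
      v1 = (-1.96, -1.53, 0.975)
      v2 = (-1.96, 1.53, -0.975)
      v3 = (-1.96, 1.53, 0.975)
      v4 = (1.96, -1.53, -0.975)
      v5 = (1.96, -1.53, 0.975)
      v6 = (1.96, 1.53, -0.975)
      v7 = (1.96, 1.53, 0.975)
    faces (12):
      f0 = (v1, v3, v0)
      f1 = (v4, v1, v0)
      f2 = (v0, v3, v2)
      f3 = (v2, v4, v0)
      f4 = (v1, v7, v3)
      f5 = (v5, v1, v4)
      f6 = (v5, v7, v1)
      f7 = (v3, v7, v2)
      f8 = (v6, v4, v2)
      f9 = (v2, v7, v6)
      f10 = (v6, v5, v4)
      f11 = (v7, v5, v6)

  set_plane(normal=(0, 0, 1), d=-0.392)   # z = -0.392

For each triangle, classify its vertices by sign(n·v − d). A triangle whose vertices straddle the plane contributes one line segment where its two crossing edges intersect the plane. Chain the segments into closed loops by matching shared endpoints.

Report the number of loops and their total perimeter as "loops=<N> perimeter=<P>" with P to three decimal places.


Straddling triangles (8 of 12):
  (v1,v3,v0) [++-] → (-1.96, -0.615138, -0.392)–(-1.96, -1.53, -0.392)  len=0.9149
  (v4,v1,v0) [-+-] → (0.788021, -1.53, -0.392)–(-1.96, -1.53, -0.392)  len=2.7480
  (v0,v3,v2) [-+-] → (-1.96, -0.615138, -0.392)–(-1.96, 1.53, -0.392)  len=2.1451
  (v5,v1,v4) [++-] → (0.788021, -1.53, -0.392)–(1.96, -1.53, -0.392)  len=1.1720
  (v3,v7,v2) [++-] → (-0.788021, 1.53, -0.392)–(-1.96, 1.53, -0.392)  len=1.1720
  (v2,v7,v6) [-+-] → (-0.788021, 1.53, -0.392)–(1.96, 1.53, -0.392)  len=2.7480
  (v6,v5,v4) [-+-] → (1.96, 0.615138, -0.392)–(1.96, -1.53, -0.392)  len=2.1451
  (v7,v5,v6) [++-] → (1.96, 0.615138, -0.392)–(1.96, 1.53, -0.392)  len=0.9149

Chained into 1 loop(s):
  loop 1: 8 segments, perimeter = 13.9600
Total perimeter = 13.960

loops=1 perimeter=13.960


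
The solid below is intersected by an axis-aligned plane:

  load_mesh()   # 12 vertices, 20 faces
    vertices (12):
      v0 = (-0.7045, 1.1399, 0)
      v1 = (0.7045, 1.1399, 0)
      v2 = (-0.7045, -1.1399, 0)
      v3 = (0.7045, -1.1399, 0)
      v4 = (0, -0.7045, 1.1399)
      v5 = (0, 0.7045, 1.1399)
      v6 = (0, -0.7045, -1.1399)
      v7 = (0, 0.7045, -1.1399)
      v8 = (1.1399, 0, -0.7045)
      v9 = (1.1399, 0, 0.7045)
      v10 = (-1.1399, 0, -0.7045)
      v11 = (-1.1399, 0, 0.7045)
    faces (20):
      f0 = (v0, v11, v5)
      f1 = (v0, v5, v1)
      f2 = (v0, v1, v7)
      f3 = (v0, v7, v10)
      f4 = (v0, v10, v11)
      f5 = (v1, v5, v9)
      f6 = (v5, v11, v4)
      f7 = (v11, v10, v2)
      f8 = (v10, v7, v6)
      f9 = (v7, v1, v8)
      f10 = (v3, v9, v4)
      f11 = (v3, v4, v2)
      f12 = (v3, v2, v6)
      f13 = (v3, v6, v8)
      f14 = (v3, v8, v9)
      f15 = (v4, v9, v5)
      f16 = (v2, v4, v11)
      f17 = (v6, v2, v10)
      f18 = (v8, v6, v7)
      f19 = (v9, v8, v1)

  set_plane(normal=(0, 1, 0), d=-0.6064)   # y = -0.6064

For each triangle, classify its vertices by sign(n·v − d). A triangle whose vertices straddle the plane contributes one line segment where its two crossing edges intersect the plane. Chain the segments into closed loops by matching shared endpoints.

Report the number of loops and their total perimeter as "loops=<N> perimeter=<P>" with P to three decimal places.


Straddling triangles (10 of 20):
  (v5,v11,v4) [++-] → (-0.158728, -0.6064, 1.07927)–(0, -0.6064, 1.1399)  len=0.1699
  (v11,v10,v2) [++-] → (-0.908277, -0.6064, -0.329723)–(-0.908277, -0.6064, 0.329723)  len=0.6594
  (v10,v7,v6) [++-] → (0, -0.6064, -1.1399)–(-0.158728, -0.6064, -1.07927)  len=0.1699
  (v3,v9,v4) [-+-] → (0.908277, -0.6064, 0.329723)–(0.158728, -0.6064, 1.07927)  len=1.0600
  (v3,v6,v8) [--+] → (0.158728, -0.6064, -1.07927)–(0.908277, -0.6064, -0.329723)  len=1.0600
  (v3,v8,v9) [-++] → (0.908277, -0.6064, -0.329723)–(0.908277, -0.6064, 0.329723)  len=0.6594
  (v4,v9,v5) [-++] → (0.158728, -0.6064, 1.07927)–(0, -0.6064, 1.1399)  len=0.1699
  (v2,v4,v11) [--+] → (-0.158728, -0.6064, 1.07927)–(-0.908277, -0.6064, 0.329723)  len=1.0600
  (v6,v2,v10) [--+] → (-0.908277, -0.6064, -0.329723)–(-0.158728, -0.6064, -1.07927)  len=1.0600
  (v8,v6,v7) [+-+] → (0.158728, -0.6064, -1.07927)–(0, -0.6064, -1.1399)  len=0.1699

Chained into 1 loop(s):
  loop 1: 10 segments, perimeter = 6.2386
Total perimeter = 6.239

loops=1 perimeter=6.239


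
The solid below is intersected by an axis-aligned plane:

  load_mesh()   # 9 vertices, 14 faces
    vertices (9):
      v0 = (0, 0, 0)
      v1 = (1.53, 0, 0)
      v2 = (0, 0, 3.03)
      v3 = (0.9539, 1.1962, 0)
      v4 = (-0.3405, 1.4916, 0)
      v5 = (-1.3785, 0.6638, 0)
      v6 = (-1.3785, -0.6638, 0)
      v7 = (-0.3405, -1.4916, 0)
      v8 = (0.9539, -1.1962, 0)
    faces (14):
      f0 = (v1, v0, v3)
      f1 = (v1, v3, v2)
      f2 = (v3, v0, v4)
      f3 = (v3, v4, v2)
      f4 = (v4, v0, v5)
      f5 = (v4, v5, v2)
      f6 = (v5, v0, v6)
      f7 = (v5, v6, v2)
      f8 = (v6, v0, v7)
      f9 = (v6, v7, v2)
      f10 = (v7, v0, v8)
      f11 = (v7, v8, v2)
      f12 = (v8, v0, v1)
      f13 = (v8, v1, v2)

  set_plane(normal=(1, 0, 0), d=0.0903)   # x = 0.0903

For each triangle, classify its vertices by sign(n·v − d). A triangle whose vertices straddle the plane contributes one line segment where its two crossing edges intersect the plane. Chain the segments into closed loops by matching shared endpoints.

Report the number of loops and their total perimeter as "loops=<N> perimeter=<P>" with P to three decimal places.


loops=1 perimeter=9.154

Straddling triangles (8 of 14):
  (v1,v0,v3) [+-+] → (0.0903, 0, 0)–(0.0903, 0.113237, 0)  len=0.1132
  (v1,v3,v2) [++-] → (0.0903, 0.113237, 2.74317)–(0.0903, 0, 2.85117)  len=0.1565
  (v3,v0,v4) [+--] → (0.0903, 0.113237, 0)–(0.0903, 1.39329, 0)  len=1.2800
  (v3,v4,v2) [+--] → (0.0903, 1.39329, 0)–(0.0903, 0.113237, 2.74317)  len=3.0271
  (v7,v0,v8) [--+] → (0.0903, -0.113237, 0)–(0.0903, -1.39329, 0)  len=1.2800
  (v7,v8,v2) [-+-] → (0.0903, -1.39329, 0)–(0.0903, -0.113237, 2.74317)  len=3.0271
  (v8,v0,v1) [+-+] → (0.0903, -0.113237, 0)–(0.0903, 0, 0)  len=0.1132
  (v8,v1,v2) [++-] → (0.0903, 0, 2.85117)–(0.0903, -0.113237, 2.74317)  len=0.1565

Chained into 1 loop(s):
  loop 1: 8 segments, perimeter = 9.1538
Total perimeter = 9.154


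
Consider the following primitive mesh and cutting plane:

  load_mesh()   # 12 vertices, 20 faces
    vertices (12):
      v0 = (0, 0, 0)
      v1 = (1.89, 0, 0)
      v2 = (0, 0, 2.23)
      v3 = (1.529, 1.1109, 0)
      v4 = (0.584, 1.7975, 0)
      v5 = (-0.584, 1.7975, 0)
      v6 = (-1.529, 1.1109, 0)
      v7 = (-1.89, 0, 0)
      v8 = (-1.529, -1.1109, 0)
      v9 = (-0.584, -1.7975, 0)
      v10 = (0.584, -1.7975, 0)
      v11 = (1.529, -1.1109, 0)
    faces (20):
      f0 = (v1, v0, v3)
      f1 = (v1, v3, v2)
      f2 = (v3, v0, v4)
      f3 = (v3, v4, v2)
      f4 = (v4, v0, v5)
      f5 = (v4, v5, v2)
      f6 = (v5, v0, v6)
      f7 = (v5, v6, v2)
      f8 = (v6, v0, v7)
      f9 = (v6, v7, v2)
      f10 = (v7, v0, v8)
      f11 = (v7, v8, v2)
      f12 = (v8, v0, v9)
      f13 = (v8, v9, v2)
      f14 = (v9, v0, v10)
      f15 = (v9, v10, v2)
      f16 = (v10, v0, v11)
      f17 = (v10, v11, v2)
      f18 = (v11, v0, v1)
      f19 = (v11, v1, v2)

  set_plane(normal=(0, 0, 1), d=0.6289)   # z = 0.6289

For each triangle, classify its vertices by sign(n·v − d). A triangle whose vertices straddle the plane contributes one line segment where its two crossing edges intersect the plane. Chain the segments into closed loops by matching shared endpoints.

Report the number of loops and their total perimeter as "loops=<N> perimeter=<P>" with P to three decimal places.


loops=1 perimeter=8.387

Straddling triangles (10 of 20):
  (v1,v3,v2) [--+] → (1.09779, 0.797606, 0.6289)–(1.35699, 0, 0.6289)  len=0.8387
  (v3,v4,v2) [--+] → (0.419302, 1.29057, 0.6289)–(1.09779, 0.797606, 0.6289)  len=0.8387
  (v4,v5,v2) [--+] → (-0.419302, 1.29057, 0.6289)–(0.419302, 1.29057, 0.6289)  len=0.8386
  (v5,v6,v2) [--+] → (-1.09779, 0.797606, 0.6289)–(-0.419302, 1.29057, 0.6289)  len=0.8387
  (v6,v7,v2) [--+] → (-1.35699, 0, 0.6289)–(-1.09779, 0.797606, 0.6289)  len=0.8387
  (v7,v8,v2) [--+] → (-1.09779, -0.797606, 0.6289)–(-1.35699, 0, 0.6289)  len=0.8387
  (v8,v9,v2) [--+] → (-0.419302, -1.29057, 0.6289)–(-1.09779, -0.797606, 0.6289)  len=0.8387
  (v9,v10,v2) [--+] → (0.419302, -1.29057, 0.6289)–(-0.419302, -1.29057, 0.6289)  len=0.8386
  (v10,v11,v2) [--+] → (1.09779, -0.797606, 0.6289)–(0.419302, -1.29057, 0.6289)  len=0.8387
  (v11,v1,v2) [--+] → (1.35699, 0, 0.6289)–(1.09779, -0.797606, 0.6289)  len=0.8387

Chained into 1 loop(s):
  loop 1: 10 segments, perimeter = 8.3865
Total perimeter = 8.387


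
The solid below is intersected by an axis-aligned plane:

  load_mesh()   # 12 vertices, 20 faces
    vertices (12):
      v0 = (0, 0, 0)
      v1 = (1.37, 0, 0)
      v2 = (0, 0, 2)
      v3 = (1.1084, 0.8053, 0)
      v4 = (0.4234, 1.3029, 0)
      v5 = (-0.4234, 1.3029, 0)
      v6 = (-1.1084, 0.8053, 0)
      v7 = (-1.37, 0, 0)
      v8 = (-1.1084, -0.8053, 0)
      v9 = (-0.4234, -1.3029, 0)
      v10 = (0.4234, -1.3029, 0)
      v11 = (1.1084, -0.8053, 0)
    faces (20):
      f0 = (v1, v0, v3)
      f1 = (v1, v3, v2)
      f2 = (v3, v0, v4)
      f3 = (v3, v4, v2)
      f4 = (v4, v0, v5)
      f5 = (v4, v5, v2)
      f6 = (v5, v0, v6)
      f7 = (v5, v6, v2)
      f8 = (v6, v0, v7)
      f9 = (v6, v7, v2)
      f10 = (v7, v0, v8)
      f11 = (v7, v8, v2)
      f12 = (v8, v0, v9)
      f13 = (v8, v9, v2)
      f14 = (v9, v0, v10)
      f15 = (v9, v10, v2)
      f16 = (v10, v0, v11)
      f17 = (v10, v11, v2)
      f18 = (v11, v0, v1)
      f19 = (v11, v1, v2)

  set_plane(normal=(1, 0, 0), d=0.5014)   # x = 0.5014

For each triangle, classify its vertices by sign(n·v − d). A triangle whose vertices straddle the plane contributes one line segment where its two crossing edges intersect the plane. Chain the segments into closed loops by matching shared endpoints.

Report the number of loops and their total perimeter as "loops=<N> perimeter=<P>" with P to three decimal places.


Straddling triangles (8 of 20):
  (v1,v0,v3) [+-+] → (0.5014, 0, 0)–(0.5014, 0.364289, 0)  len=0.3643
  (v1,v3,v2) [++-] → (0.5014, 0.364289, 1.09527)–(0.5014, 0, 1.26803)  len=0.4032
  (v3,v0,v4) [+--] → (0.5014, 0.364289, 0)–(0.5014, 1.24624, 0)  len=0.8820
  (v3,v4,v2) [+--] → (0.5014, 1.24624, 0)–(0.5014, 0.364289, 1.09527)  len=1.4062
  (v10,v0,v11) [--+] → (0.5014, -0.364289, 0)–(0.5014, -1.24624, 0)  len=0.8820
  (v10,v11,v2) [-+-] → (0.5014, -1.24624, 0)–(0.5014, -0.364289, 1.09527)  len=1.4062
  (v11,v0,v1) [+-+] → (0.5014, -0.364289, 0)–(0.5014, 0, 0)  len=0.3643
  (v11,v1,v2) [++-] → (0.5014, 0, 1.26803)–(0.5014, -0.364289, 1.09527)  len=0.4032

Chained into 1 loop(s):
  loop 1: 8 segments, perimeter = 6.1113
Total perimeter = 6.111

loops=1 perimeter=6.111


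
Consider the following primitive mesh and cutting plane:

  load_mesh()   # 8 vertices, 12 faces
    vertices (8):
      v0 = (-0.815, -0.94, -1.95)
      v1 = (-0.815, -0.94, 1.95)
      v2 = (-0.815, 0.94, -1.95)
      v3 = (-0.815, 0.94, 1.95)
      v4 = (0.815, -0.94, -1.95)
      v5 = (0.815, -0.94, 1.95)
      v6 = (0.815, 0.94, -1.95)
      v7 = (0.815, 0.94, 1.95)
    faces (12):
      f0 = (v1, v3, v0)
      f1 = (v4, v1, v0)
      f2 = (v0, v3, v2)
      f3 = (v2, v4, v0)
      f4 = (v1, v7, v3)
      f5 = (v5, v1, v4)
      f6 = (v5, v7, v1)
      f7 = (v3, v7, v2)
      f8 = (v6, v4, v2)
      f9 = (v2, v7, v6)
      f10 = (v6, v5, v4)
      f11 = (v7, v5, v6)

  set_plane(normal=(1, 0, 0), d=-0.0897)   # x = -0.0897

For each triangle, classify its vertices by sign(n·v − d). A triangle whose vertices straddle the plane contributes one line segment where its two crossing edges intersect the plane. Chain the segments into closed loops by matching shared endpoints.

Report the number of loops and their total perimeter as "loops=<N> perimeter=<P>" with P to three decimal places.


Straddling triangles (8 of 12):
  (v4,v1,v0) [+--] → (-0.0897, -0.94, 0.21462)–(-0.0897, -0.94, -1.95)  len=2.1646
  (v2,v4,v0) [-+-] → (-0.0897, 0.103458, -1.95)–(-0.0897, -0.94, -1.95)  len=1.0435
  (v1,v7,v3) [-+-] → (-0.0897, -0.103458, 1.95)–(-0.0897, 0.94, 1.95)  len=1.0435
  (v5,v1,v4) [+-+] → (-0.0897, -0.94, 1.95)–(-0.0897, -0.94, 0.21462)  len=1.7354
  (v5,v7,v1) [++-] → (-0.0897, -0.103458, 1.95)–(-0.0897, -0.94, 1.95)  len=0.8365
  (v3,v7,v2) [-+-] → (-0.0897, 0.94, 1.95)–(-0.0897, 0.94, -0.21462)  len=2.1646
  (v6,v4,v2) [++-] → (-0.0897, 0.103458, -1.95)–(-0.0897, 0.94, -1.95)  len=0.8365
  (v2,v7,v6) [-++] → (-0.0897, 0.94, -0.21462)–(-0.0897, 0.94, -1.95)  len=1.7354

Chained into 1 loop(s):
  loop 1: 8 segments, perimeter = 11.5600
Total perimeter = 11.560

loops=1 perimeter=11.560


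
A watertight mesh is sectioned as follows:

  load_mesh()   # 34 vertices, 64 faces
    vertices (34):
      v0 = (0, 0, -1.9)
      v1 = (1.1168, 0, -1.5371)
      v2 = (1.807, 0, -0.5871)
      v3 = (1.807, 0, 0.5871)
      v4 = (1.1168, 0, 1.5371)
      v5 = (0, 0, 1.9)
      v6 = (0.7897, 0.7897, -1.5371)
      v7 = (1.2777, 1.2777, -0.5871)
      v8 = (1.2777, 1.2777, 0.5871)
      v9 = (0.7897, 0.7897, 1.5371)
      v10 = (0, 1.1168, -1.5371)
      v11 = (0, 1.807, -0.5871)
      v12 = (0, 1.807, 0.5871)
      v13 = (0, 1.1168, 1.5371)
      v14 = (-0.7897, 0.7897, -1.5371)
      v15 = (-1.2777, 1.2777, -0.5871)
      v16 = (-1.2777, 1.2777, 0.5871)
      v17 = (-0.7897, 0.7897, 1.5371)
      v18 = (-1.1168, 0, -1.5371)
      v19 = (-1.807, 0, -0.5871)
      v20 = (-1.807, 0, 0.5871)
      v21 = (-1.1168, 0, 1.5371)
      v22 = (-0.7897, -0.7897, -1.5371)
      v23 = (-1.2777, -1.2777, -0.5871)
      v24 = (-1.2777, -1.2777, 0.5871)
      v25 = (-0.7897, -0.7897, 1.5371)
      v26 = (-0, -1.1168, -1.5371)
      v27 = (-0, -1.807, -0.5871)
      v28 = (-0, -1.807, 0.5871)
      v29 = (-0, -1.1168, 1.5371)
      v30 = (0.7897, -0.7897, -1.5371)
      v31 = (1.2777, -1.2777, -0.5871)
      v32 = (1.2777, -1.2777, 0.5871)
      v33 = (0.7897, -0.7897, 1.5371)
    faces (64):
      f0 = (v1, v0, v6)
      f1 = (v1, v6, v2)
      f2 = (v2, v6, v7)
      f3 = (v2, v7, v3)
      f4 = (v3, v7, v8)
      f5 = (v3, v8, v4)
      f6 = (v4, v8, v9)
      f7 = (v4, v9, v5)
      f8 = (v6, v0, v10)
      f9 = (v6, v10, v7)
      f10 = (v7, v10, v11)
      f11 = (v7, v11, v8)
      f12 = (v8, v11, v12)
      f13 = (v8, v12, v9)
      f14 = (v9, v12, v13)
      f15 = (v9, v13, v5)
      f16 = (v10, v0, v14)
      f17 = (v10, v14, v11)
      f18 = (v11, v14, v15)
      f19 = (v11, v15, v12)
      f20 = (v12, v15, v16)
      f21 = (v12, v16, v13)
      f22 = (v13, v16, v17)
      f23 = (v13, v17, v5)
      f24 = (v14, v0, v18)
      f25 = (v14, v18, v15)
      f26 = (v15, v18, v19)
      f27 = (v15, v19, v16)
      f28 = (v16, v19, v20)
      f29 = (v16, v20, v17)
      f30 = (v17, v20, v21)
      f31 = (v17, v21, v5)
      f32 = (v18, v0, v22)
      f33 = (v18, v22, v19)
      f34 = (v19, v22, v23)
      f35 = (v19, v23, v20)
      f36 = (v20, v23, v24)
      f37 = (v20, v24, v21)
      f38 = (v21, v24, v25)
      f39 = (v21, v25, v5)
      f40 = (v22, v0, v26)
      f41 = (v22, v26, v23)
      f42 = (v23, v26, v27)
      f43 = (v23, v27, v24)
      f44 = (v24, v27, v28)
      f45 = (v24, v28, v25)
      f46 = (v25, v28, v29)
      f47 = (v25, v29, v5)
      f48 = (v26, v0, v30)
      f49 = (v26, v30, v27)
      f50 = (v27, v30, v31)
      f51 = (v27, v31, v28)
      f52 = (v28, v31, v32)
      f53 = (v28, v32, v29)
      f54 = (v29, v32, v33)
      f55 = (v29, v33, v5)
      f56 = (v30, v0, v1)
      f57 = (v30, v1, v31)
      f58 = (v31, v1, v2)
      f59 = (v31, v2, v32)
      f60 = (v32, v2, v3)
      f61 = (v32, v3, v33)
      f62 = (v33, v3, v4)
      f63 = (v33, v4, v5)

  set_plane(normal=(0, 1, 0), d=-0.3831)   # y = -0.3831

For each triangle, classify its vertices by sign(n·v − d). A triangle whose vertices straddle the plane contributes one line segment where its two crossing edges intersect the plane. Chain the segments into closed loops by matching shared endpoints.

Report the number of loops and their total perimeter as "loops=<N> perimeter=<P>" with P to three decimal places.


loops=1 perimeter=11.010

Straddling triangles (20 of 64):
  (v18,v0,v22) [++-] → (-0.3831, -0.3831, -1.72395)–(-0.958117, -0.3831, -1.5371)  len=0.6046
  (v18,v22,v19) [+-+] → (-0.958117, -0.3831, -1.5371)–(-1.31349, -0.3831, -1.04796)  len=0.6046
  (v19,v22,v23) [+--] → (-1.31349, -0.3831, -1.04796)–(-1.6483, -0.3831, -0.5871)  len=0.5696
  (v19,v23,v20) [+-+] → (-1.6483, -0.3831, -0.5871)–(-1.6483, -0.3831, 0.235033)  len=0.8221
  (v20,v23,v24) [+--] → (-1.6483, -0.3831, 0.235033)–(-1.6483, -0.3831, 0.5871)  len=0.3521
  (v20,v24,v21) [+-+] → (-1.6483, -0.3831, 0.5871)–(-1.16504, -0.3831, 1.25226)  len=0.8222
  (v21,v24,v25) [+--] → (-1.16504, -0.3831, 1.25226)–(-0.958117, -0.3831, 1.5371)  len=0.3521
  (v21,v25,v5) [+-+] → (-0.958117, -0.3831, 1.5371)–(-0.3831, -0.3831, 1.72395)  len=0.6046
  (v22,v0,v26) [-+-] → (-0.3831, -0.3831, -1.72395)–(0, -0.3831, -1.77551)  len=0.3866
  (v25,v29,v5) [--+] → (0, -0.3831, 1.77551)–(-0.3831, -0.3831, 1.72395)  len=0.3866
  (v26,v0,v30) [-+-] → (0, -0.3831, -1.77551)–(0.3831, -0.3831, -1.72395)  len=0.3866
  (v29,v33,v5) [--+] → (0.3831, -0.3831, 1.72395)–(0, -0.3831, 1.77551)  len=0.3866
  (v30,v0,v1) [-++] → (0.3831, -0.3831, -1.72395)–(0.958117, -0.3831, -1.5371)  len=0.6046
  (v30,v1,v31) [-+-] → (0.958117, -0.3831, -1.5371)–(1.16504, -0.3831, -1.25226)  len=0.3521
  (v31,v1,v2) [-++] → (1.16504, -0.3831, -1.25226)–(1.6483, -0.3831, -0.5871)  len=0.8222
  (v31,v2,v32) [-+-] → (1.6483, -0.3831, -0.5871)–(1.6483, -0.3831, -0.235033)  len=0.3521
  (v32,v2,v3) [-++] → (1.6483, -0.3831, -0.235033)–(1.6483, -0.3831, 0.5871)  len=0.8221
  (v32,v3,v33) [-+-] → (1.6483, -0.3831, 0.5871)–(1.31349, -0.3831, 1.04796)  len=0.5696
  (v33,v3,v4) [-++] → (1.31349, -0.3831, 1.04796)–(0.958117, -0.3831, 1.5371)  len=0.6046
  (v33,v4,v5) [-++] → (0.958117, -0.3831, 1.5371)–(0.3831, -0.3831, 1.72395)  len=0.6046

Chained into 1 loop(s):
  loop 1: 20 segments, perimeter = 11.0100
Total perimeter = 11.010


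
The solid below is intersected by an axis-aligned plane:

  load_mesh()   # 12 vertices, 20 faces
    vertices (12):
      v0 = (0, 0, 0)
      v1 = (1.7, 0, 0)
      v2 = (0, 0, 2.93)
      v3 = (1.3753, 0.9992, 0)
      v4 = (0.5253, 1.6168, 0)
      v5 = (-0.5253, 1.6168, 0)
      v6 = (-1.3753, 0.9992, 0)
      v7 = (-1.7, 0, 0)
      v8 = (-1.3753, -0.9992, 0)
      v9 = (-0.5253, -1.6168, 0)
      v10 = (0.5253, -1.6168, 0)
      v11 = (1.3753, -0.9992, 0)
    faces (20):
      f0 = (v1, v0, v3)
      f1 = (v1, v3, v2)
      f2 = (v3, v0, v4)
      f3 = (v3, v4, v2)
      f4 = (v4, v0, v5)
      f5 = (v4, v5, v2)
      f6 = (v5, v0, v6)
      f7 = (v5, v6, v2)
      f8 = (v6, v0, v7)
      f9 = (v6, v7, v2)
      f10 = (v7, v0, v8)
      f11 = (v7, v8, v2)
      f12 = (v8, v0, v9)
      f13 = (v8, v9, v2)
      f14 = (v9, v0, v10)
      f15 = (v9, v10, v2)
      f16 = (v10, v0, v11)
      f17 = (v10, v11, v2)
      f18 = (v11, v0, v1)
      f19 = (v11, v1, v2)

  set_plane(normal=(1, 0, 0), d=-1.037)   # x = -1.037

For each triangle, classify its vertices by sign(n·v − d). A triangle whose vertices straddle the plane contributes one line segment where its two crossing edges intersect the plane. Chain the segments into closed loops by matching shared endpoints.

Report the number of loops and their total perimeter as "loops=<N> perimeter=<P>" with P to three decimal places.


Straddling triangles (8 of 20):
  (v5,v0,v6) [++-] → (-1.037, 0.753414, 0)–(-1.037, 1.245, 0)  len=0.4916
  (v5,v6,v2) [+-+] → (-1.037, 1.245, 0)–(-1.037, 0.753414, 0.720729)  len=0.8724
  (v6,v0,v7) [-+-] → (-1.037, 0.753414, 0)–(-1.037, 0, 0)  len=0.7534
  (v6,v7,v2) [--+] → (-1.037, 0, 1.1427)–(-1.037, 0.753414, 0.720729)  len=0.8635
  (v7,v0,v8) [-+-] → (-1.037, 0, 0)–(-1.037, -0.753414, 0)  len=0.7534
  (v7,v8,v2) [--+] → (-1.037, -0.753414, 0.720729)–(-1.037, 0, 1.1427)  len=0.8635
  (v8,v0,v9) [-++] → (-1.037, -0.753414, 0)–(-1.037, -1.245, 0)  len=0.4916
  (v8,v9,v2) [-++] → (-1.037, -1.245, 0)–(-1.037, -0.753414, 0.720729)  len=0.8724

Chained into 1 loop(s):
  loop 1: 8 segments, perimeter = 5.9619
Total perimeter = 5.962

loops=1 perimeter=5.962


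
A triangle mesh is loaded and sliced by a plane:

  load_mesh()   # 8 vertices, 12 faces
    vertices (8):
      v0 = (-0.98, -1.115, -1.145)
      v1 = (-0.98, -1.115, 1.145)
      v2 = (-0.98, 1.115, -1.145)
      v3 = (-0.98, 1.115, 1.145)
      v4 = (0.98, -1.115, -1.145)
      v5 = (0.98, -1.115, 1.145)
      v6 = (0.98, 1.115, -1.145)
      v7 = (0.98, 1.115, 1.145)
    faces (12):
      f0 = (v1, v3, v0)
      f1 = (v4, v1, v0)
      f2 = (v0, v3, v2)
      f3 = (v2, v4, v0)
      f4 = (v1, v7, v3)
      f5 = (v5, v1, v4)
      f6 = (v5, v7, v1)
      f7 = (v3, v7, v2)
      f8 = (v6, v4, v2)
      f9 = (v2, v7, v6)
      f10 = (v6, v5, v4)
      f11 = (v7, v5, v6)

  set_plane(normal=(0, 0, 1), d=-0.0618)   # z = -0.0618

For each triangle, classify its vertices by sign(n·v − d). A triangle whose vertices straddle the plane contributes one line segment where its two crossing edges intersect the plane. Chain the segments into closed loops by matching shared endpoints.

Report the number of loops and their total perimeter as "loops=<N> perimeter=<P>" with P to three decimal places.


loops=1 perimeter=8.380

Straddling triangles (8 of 12):
  (v1,v3,v0) [++-] → (-0.98, -0.0601808, -0.0618)–(-0.98, -1.115, -0.0618)  len=1.0548
  (v4,v1,v0) [-+-] → (0.0528943, -1.115, -0.0618)–(-0.98, -1.115, -0.0618)  len=1.0329
  (v0,v3,v2) [-+-] → (-0.98, -0.0601808, -0.0618)–(-0.98, 1.115, -0.0618)  len=1.1752
  (v5,v1,v4) [++-] → (0.0528943, -1.115, -0.0618)–(0.98, -1.115, -0.0618)  len=0.9271
  (v3,v7,v2) [++-] → (-0.0528943, 1.115, -0.0618)–(-0.98, 1.115, -0.0618)  len=0.9271
  (v2,v7,v6) [-+-] → (-0.0528943, 1.115, -0.0618)–(0.98, 1.115, -0.0618)  len=1.0329
  (v6,v5,v4) [-+-] → (0.98, 0.0601808, -0.0618)–(0.98, -1.115, -0.0618)  len=1.1752
  (v7,v5,v6) [++-] → (0.98, 0.0601808, -0.0618)–(0.98, 1.115, -0.0618)  len=1.0548

Chained into 1 loop(s):
  loop 1: 8 segments, perimeter = 8.3800
Total perimeter = 8.380
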